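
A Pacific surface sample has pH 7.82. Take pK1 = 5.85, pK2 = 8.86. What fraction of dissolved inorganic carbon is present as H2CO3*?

α₀ = 0.00972

α₀ = 1 / (1 + K1/[H⁺] + K1K2/[H⁺]²) = 1 / (1 + 10^+1.97 + 10^+0.93)
   = 1 / (1 + 93.325 + 8.5114) = 1/102.84 = 0.009724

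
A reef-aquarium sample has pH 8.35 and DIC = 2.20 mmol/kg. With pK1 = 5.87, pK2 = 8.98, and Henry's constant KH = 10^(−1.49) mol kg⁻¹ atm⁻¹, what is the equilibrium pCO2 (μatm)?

pCO2 = 182 μatm

α₀ = 1 / (1 + K1/[H⁺] + K1K2/[H⁺]²) = 1 / (1 + 10^+2.48 + 10^+1.85)
   = 1 / (1 + 302.00 + 70.795) = 1/373.79 = 0.002675
[CO2*] = α₀ × DIC = 0.002675 × 2.20 = 0.005886 mmol/kg = 5.886 μmol/kg
pCO2 = [CO2*]/KH = 5.886×10^-6 / 3.236×10^-2 = 182 μatm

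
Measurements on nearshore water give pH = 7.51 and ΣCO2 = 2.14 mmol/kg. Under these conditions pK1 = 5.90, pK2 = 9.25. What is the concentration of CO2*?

[CO2*] = 0.0504 mmol/kg

α₀ = 1 / (1 + K1/[H⁺] + K1K2/[H⁺]²) = 1 / (1 + 10^+1.61 + 10^-0.13)
   = 1 / (1 + 40.738 + 0.74131) = 1/42.479 = 0.02354
[CO2*] = α₀ × DIC = 0.02354 × 2.14 = 0.0504 mmol/kg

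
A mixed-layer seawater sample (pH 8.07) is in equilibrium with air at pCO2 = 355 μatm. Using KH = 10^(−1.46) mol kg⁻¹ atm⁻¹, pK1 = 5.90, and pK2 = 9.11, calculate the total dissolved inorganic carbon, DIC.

[CO2*] = KH · pCO2 = 10^(−1.46) × 355×10^-6 = 1.231×10^-5 mol/kg
α₀ = 1/(1 + K1/[H⁺] + K1K2/[H⁺]²) = 1/(1 + 10^+2.17 + 10^+1.13) = 0.006158
DIC = [CO2*]/α₀ = 1.231×10^-5 / 0.006158 = 2.00 mmol/kg

DIC = 2.00 mmol/kg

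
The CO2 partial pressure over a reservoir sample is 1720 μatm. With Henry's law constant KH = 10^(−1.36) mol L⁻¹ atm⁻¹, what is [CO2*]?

KH = 10^(−1.36) = 4.365×10^-2 mol L⁻¹ atm⁻¹
[CO2*] = KH · pCO2 = 4.365×10^-2 × 1720×10^-6 atm = 7.51×10^-5 mol/L

[CO2*] = 75.1 μmol/L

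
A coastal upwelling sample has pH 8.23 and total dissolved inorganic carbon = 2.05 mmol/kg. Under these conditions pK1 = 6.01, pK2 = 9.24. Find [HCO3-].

[HCO3⁻] = 1.86 mmol/kg

α₁ = 1 / (1 + [H⁺]/K1 + K2/[H⁺]) = 1 / (1 + 10^-2.22 + 10^-1.01)
   = 1 / (1 + 0.0060256 + 0.097724) = 1/1.1037 = 0.9060
[HCO3⁻] = α₁ × DIC = 0.9060 × 2.05 = 1.86 mmol/kg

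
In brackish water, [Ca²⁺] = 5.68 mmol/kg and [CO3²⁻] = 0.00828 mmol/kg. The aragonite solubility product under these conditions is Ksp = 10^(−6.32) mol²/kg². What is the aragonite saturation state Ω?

Ω = 0.0983

Ksp = 10^(−6.32) = 4.786×10^-7
Ω = [Ca²⁺][CO3²⁻]/Ksp = (5.68×10^-3)(0.00828×10^-3) / 4.786×10^-7 = 0.0983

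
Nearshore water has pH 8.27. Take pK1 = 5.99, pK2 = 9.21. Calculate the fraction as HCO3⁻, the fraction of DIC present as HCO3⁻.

α₁ = 0.893

α₁ = 1 / (1 + [H⁺]/K1 + K2/[H⁺]) = 1 / (1 + 10^-2.28 + 10^-0.94)
   = 1 / (1 + 0.0052481 + 0.11482) = 1/1.1201 = 0.8928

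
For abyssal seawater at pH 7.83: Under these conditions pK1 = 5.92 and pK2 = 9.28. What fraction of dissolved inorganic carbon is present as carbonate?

α₂ = 1 / (1 + [H⁺]/K2 + [H⁺]²/(K1K2)) = 1 / (1 + 10^+1.45 + 10^-0.46)
   = 1 / (1 + 28.184 + 0.34674) = 1/29.531 = 0.03386

α₂ = 0.0339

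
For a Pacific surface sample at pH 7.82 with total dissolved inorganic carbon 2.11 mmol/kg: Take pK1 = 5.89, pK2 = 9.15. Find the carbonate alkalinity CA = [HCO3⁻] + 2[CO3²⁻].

CA = [HCO3⁻] + 2[CO3²⁻] = (α₁ + 2α₂)·DIC
At pH 7.82: [H⁺]/K1 = 10^-1.93 = 0.011749, K2/[H⁺] = 10^-1.33 = 0.046774
α₁ = 1/(1 + 0.011749 + 0.046774) = 1/1.0585 = 0.9447; α₂ = α₁·K2/[H⁺] = 0.04419
α₁ + 2α₂ = 1.0331
CA = 1.0331 × 2.11 = 2.18 mmol/kg

CA = 2.18 mmol/kg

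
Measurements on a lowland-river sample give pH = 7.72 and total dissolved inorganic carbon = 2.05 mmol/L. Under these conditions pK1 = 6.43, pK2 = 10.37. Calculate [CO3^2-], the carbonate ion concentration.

α₂ = 1 / (1 + [H⁺]/K2 + [H⁺]²/(K1K2)) = 1 / (1 + 10^+2.65 + 10^+1.36)
   = 1 / (1 + 446.68 + 22.909) = 1/470.59 = 0.002125
[CO3²⁻] = α₂ × DIC = 0.002125 × 2.05 = 0.00436 mmol/L = 4.36 μmol/L

[CO3²⁻] = 4.36 μmol/L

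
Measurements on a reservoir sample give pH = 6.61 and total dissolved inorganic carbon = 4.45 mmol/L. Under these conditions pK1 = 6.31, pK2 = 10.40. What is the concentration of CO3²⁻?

α₂ = 1 / (1 + [H⁺]/K2 + [H⁺]²/(K1K2)) = 1 / (1 + 10^+3.79 + 10^+3.49)
   = 1 / (1 + 6166.0 + 3090.3) = 1/9257.2 = 0.0001080
[CO3²⁻] = α₂ × DIC = 0.0001080 × 4.45 = 0.000481 mmol/L = 0.481 μmol/L

[CO3²⁻] = 0.481 μmol/L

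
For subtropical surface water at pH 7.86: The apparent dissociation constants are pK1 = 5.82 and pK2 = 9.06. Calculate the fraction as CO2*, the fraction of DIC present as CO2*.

α₀ = 1 / (1 + K1/[H⁺] + K1K2/[H⁺]²) = 1 / (1 + 10^+2.04 + 10^+0.84)
   = 1 / (1 + 109.65 + 6.9183) = 1/117.57 = 0.008506

α₀ = 0.00851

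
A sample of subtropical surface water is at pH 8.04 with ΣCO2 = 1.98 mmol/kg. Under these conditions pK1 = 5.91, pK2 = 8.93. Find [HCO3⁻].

α₁ = 1 / (1 + [H⁺]/K1 + K2/[H⁺]) = 1 / (1 + 10^-2.13 + 10^-0.89)
   = 1 / (1 + 0.0074131 + 0.12882) = 1/1.1362 = 0.8801
[HCO3⁻] = α₁ × DIC = 0.8801 × 1.98 = 1.74 mmol/kg

[HCO3⁻] = 1.74 mmol/kg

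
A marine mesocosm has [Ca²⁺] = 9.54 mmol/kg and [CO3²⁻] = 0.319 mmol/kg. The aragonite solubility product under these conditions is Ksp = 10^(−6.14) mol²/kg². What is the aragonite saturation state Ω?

Ω = 4.20

Ksp = 10^(−6.14) = 7.244×10^-7
Ω = [Ca²⁺][CO3²⁻]/Ksp = (9.54×10^-3)(0.319×10^-3) / 7.244×10^-7 = 4.20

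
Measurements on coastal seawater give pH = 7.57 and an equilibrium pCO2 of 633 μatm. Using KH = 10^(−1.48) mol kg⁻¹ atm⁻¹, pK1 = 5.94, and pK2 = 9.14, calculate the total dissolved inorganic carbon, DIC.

[CO2*] = KH · pCO2 = 10^(−1.48) × 633×10^-6 = 2.096×10^-5 mol/kg
α₀ = 1/(1 + K1/[H⁺] + K1K2/[H⁺]²) = 1/(1 + 10^+1.63 + 10^+0.06) = 0.02232
DIC = [CO2*]/α₀ = 2.096×10^-5 / 0.02232 = 0.939 mmol/kg

DIC = 0.939 mmol/kg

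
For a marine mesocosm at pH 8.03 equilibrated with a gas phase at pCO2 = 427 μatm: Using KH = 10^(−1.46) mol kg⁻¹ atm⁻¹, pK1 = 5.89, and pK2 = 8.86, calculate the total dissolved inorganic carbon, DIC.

DIC = 2.36 mmol/kg

[CO2*] = KH · pCO2 = 10^(−1.46) × 427×10^-6 = 1.481×10^-5 mol/kg
α₀ = 1/(1 + K1/[H⁺] + K1K2/[H⁺]²) = 1/(1 + 10^+2.14 + 10^+1.31) = 0.006271
DIC = [CO2*]/α₀ = 1.481×10^-5 / 0.006271 = 2.36 mmol/kg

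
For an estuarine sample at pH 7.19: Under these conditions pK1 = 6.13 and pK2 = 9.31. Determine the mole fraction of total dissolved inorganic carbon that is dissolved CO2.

α₀ = 1 / (1 + K1/[H⁺] + K1K2/[H⁺]²) = 1 / (1 + 10^+1.06 + 10^-1.06)
   = 1 / (1 + 11.482 + 0.087096) = 1/12.569 = 0.07956

α₀ = 0.0796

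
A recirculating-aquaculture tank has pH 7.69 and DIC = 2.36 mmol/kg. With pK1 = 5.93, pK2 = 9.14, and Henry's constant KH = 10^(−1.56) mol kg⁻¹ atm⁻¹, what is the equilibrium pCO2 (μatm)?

α₀ = 1 / (1 + K1/[H⁺] + K1K2/[H⁺]²) = 1 / (1 + 10^+1.76 + 10^+0.31)
   = 1 / (1 + 57.544 + 2.0417) = 1/60.586 = 0.01651
[CO2*] = α₀ × DIC = 0.01651 × 2.36 = 0.03895 mmol/kg
pCO2 = [CO2*]/KH = 3.895×10^-5 / 2.754×10^-2 = 1410 μatm

pCO2 = 1410 μatm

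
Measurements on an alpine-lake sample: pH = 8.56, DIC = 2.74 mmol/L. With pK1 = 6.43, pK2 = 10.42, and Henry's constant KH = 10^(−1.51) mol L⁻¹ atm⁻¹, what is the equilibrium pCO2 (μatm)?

α₀ = 1 / (1 + K1/[H⁺] + K1K2/[H⁺]²) = 1 / (1 + 10^+2.13 + 10^+0.27)
   = 1 / (1 + 134.90 + 1.8621) = 1/137.76 = 0.007259
[CO2*] = α₀ × DIC = 0.007259 × 2.74 = 0.01989 mmol/L = 19.89 μmol/L
pCO2 = [CO2*]/KH = 1.989×10^-5 / 3.090×10^-2 = 644 μatm

pCO2 = 644 μatm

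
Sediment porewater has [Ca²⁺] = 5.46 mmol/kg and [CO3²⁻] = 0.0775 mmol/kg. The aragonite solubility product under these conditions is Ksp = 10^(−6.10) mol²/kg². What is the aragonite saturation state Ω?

Ksp = 10^(−6.10) = 7.943×10^-7
Ω = [Ca²⁺][CO3²⁻]/Ksp = (5.46×10^-3)(0.0775×10^-3) / 7.943×10^-7 = 0.533

Ω = 0.533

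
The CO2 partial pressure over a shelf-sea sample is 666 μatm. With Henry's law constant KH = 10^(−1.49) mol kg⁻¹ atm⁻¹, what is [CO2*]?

KH = 10^(−1.49) = 3.236×10^-2 mol kg⁻¹ atm⁻¹
[CO2*] = KH · pCO2 = 3.236×10^-2 × 666×10^-6 atm = 2.16×10^-5 mol/kg

[CO2*] = 21.6 μmol/kg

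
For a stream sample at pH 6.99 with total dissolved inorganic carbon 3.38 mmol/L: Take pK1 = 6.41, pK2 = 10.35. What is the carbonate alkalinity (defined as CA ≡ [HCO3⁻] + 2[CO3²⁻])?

CA = 2.68 mmol/L

CA = [HCO3⁻] + 2[CO3²⁻] = (α₁ + 2α₂)·DIC
At pH 6.99: [H⁺]/K1 = 10^-0.58 = 0.26303, K2/[H⁺] = 10^-3.36 = 0.00043652
α₁ = 1/(1 + 0.26303 + 0.00043652) = 1/1.2635 = 0.7915; α₂ = α₁·K2/[H⁺] = 0.0003455
α₁ + 2α₂ = 0.7922
CA = 0.7922 × 3.38 = 2.68 mmol/L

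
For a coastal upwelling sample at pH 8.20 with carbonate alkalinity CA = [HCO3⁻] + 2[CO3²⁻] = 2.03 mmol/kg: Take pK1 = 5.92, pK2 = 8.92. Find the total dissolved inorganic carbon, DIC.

CA = [HCO3⁻] + 2[CO3²⁻] = (α₁ + 2α₂)·DIC
At pH 8.20: [H⁺]/K1 = 10^-2.28 = 0.0052481, K2/[H⁺] = 10^-0.72 = 0.19055
α₁ = 1/(1 + 0.0052481 + 0.19055) = 1/1.1958 = 0.8363; α₂ = α₁·K2/[H⁺] = 0.1593
α₁ + 2α₂ = 1.1550
DIC = CA / (α₁ + 2α₂) = 2.03 / 1.1550 = 1.76 mmol/kg

DIC = 1.76 mmol/kg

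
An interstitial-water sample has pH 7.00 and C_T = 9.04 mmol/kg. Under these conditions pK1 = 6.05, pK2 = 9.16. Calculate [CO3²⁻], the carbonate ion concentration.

[CO3²⁻] = 0.0559 mmol/kg

α₂ = 1 / (1 + [H⁺]/K2 + [H⁺]²/(K1K2)) = 1 / (1 + 10^+2.16 + 10^+1.21)
   = 1 / (1 + 144.54 + 16.218) = 1/161.76 = 0.006182
[CO3²⁻] = α₂ × DIC = 0.006182 × 9.04 = 0.0559 mmol/kg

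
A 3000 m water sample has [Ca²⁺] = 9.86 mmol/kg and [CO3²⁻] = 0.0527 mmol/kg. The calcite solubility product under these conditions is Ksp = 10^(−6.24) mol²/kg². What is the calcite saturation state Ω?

Ksp = 10^(−6.24) = 5.754×10^-7
Ω = [Ca²⁺][CO3²⁻]/Ksp = (9.86×10^-3)(0.0527×10^-3) / 5.754×10^-7 = 0.903

Ω = 0.903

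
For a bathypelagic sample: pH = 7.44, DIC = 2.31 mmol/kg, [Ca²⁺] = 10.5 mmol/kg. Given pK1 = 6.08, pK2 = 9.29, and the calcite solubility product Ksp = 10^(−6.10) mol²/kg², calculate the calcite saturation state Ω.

Ω = 0.408

α₂ = 1 / (1 + [H⁺]/K2 + [H⁺]²/(K1K2)) = 1 / (1 + 10^+1.85 + 10^+0.49)
   = 1 / (1 + 70.795 + 3.0903) = 1/74.885 = 0.01335
[CO3²⁻] = α₂ × DIC = 0.01335 × 2.31 = 0.03085 mmol/kg
Ksp = 10^(−6.10) = 7.943×10^-7
Ω = [Ca²⁺][CO3²⁻]/Ksp = (10.5×10^-3)(3.085×10^-5) / 7.943×10^-7 = 0.408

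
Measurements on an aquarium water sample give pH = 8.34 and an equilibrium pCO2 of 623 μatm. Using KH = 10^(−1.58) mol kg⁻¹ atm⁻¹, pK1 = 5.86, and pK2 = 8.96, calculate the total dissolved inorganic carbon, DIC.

DIC = 6.15 mmol/kg

[CO2*] = KH · pCO2 = 10^(−1.58) × 623×10^-6 = 1.639×10^-5 mol/kg
α₀ = 1/(1 + K1/[H⁺] + K1K2/[H⁺]²) = 1/(1 + 10^+2.48 + 10^+1.86) = 0.002664
DIC = [CO2*]/α₀ = 1.639×10^-5 / 0.002664 = 6.15 mmol/kg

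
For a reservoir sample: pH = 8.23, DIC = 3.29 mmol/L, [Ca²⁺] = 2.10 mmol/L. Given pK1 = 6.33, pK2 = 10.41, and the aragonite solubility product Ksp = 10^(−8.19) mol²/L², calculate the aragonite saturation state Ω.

Ω = 6.94

α₂ = 1 / (1 + [H⁺]/K2 + [H⁺]²/(K1K2)) = 1 / (1 + 10^+2.18 + 10^+0.28)
   = 1 / (1 + 151.36 + 1.9055) = 1/154.26 = 0.006482
[CO3²⁻] = α₂ × DIC = 0.006482 × 3.29 = 0.02133 mmol/L
Ksp = 10^(−8.19) = 6.457×10^-9
Ω = [Ca²⁺][CO3²⁻]/Ksp = (2.10×10^-3)(2.133×10^-5) / 6.457×10^-9 = 6.94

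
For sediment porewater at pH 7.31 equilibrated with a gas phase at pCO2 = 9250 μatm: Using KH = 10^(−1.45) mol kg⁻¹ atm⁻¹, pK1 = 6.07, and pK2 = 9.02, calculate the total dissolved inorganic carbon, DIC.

DIC = 6.14 mmol/kg

[CO2*] = KH · pCO2 = 10^(−1.45) × 9250×10^-6 = 3.282×10^-4 mol/kg
α₀ = 1/(1 + K1/[H⁺] + K1K2/[H⁺]²) = 1/(1 + 10^+1.24 + 10^-0.47) = 0.05343
DIC = [CO2*]/α₀ = 3.282×10^-4 / 0.05343 = 6.14 mmol/kg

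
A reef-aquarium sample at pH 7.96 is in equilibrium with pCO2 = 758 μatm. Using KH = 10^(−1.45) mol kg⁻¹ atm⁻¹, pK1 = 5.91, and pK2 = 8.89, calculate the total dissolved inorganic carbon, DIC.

DIC = 3.40 mmol/kg

[CO2*] = KH · pCO2 = 10^(−1.45) × 758×10^-6 = 2.689×10^-5 mol/kg
α₀ = 1/(1 + K1/[H⁺] + K1K2/[H⁺]²) = 1/(1 + 10^+2.05 + 10^+1.12) = 0.007912
DIC = [CO2*]/α₀ = 2.689×10^-5 / 0.007912 = 3.40 mmol/kg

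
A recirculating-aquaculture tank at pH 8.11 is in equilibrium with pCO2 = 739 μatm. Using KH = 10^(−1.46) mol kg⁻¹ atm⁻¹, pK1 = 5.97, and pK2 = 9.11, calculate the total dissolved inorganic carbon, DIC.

DIC = 3.92 mmol/kg

[CO2*] = KH · pCO2 = 10^(−1.46) × 739×10^-6 = 2.562×10^-5 mol/kg
α₀ = 1/(1 + K1/[H⁺] + K1K2/[H⁺]²) = 1/(1 + 10^+2.14 + 10^+1.14) = 0.006543
DIC = [CO2*]/α₀ = 2.562×10^-5 / 0.006543 = 3.92 mmol/kg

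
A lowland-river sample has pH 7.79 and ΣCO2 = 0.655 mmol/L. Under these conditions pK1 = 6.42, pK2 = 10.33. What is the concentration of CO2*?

[CO2*] = 0.0267 mmol/L

α₀ = 1 / (1 + K1/[H⁺] + K1K2/[H⁺]²) = 1 / (1 + 10^+1.37 + 10^-1.17)
   = 1 / (1 + 23.442 + 0.067608) = 1/24.510 = 0.04080
[CO2*] = α₀ × DIC = 0.04080 × 0.655 = 0.0267 mmol/L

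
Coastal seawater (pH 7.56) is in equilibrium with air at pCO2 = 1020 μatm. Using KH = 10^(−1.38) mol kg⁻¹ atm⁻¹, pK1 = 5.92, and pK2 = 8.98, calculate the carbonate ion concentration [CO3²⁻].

[CO2*] = KH · pCO2 = 10^(−1.38) × 1020×10^-6 = 4.252×10^-5 mol/kg
α₀ = 1/(1 + K1/[H⁺] + K1K2/[H⁺]²) = 1/(1 + 10^+1.64 + 10^+0.22) = 0.02159
DIC = [CO2*]/α₀ = 4.252×10^-5 / 0.02159 = 1.969 mmol/kg
[CO3²⁻] = α₂·DIC; α₂ = 0.03584, so [CO3²⁻] = 0.03584 × 1.969 = 0.0706 mmol/kg

[CO3²⁻] = 0.0706 mmol/kg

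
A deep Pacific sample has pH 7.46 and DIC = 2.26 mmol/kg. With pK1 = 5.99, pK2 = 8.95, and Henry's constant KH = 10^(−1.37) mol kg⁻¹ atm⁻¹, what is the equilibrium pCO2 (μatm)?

α₀ = 1 / (1 + K1/[H⁺] + K1K2/[H⁺]²) = 1 / (1 + 10^+1.47 + 10^-0.02)
   = 1 / (1 + 29.512 + 0.95499) = 1/31.467 = 0.03178
[CO2*] = α₀ × DIC = 0.03178 × 2.26 = 0.07182 mmol/kg
pCO2 = [CO2*]/KH = 7.182×10^-5 / 4.266×10^-2 = 1680 μatm

pCO2 = 1680 μatm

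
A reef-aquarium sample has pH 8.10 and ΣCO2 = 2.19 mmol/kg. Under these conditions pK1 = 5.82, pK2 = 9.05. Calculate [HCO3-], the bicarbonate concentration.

α₁ = 1 / (1 + [H⁺]/K1 + K2/[H⁺]) = 1 / (1 + 10^-2.28 + 10^-0.95)
   = 1 / (1 + 0.0052481 + 0.11220) = 1/1.1174 = 0.8949
[HCO3⁻] = α₁ × DIC = 0.8949 × 2.19 = 1.96 mmol/kg

[HCO3⁻] = 1.96 mmol/kg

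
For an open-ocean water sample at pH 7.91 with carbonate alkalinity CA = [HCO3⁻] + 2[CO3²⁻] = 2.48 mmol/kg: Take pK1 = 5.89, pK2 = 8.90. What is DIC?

CA = [HCO3⁻] + 2[CO3²⁻] = (α₁ + 2α₂)·DIC
At pH 7.91: [H⁺]/K1 = 10^-2.02 = 0.0095499, K2/[H⁺] = 10^-0.99 = 0.10233
α₁ = 1/(1 + 0.0095499 + 0.10233) = 1/1.1119 = 0.8994; α₂ = α₁·K2/[H⁺] = 0.09203
α₁ + 2α₂ = 1.0834
DIC = CA / (α₁ + 2α₂) = 2.48 / 1.0834 = 2.29 mmol/kg

DIC = 2.29 mmol/kg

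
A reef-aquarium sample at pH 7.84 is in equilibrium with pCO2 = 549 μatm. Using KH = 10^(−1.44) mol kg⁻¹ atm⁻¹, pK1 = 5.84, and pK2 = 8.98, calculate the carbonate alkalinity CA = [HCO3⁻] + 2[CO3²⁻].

[CO2*] = KH · pCO2 = 10^(−1.44) × 549×10^-6 = 1.993×10^-5 mol/kg
α₀ = 1/(1 + K1/[H⁺] + K1K2/[H⁺]²) = 1/(1 + 10^+2.00 + 10^+0.86) = 0.009238
DIC = [CO2*]/α₀ = 1.993×10^-5 / 0.009238 = 2.158 mmol/kg
CA = (α₁ + 2α₂)·DIC = (0.9238 + 2×0.06693) × 2.158 = 2.28 mmol/kg

CA = 2.28 mmol/kg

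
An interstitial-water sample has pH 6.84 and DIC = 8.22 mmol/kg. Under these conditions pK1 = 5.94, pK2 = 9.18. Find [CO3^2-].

α₂ = 1 / (1 + [H⁺]/K2 + [H⁺]²/(K1K2)) = 1 / (1 + 10^+2.34 + 10^+1.44)
   = 1 / (1 + 218.78 + 27.542) = 1/247.32 = 0.004043
[CO3²⁻] = α₂ × DIC = 0.004043 × 8.22 = 0.0332 mmol/kg

[CO3²⁻] = 0.0332 mmol/kg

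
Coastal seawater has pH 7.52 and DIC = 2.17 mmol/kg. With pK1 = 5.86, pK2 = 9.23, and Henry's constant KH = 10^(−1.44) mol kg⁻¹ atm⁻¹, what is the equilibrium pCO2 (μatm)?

pCO2 = 1260 μatm

α₀ = 1 / (1 + K1/[H⁺] + K1K2/[H⁺]²) = 1 / (1 + 10^+1.66 + 10^-0.05)
   = 1 / (1 + 45.709 + 0.89125) = 1/47.600 = 0.02101
[CO2*] = α₀ × DIC = 0.02101 × 2.17 = 0.04559 mmol/kg
pCO2 = [CO2*]/KH = 4.559×10^-5 / 3.631×10^-2 = 1260 μatm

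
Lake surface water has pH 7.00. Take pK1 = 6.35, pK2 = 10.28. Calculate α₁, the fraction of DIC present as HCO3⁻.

α₁ = 0.817

α₁ = 1 / (1 + [H⁺]/K1 + K2/[H⁺]) = 1 / (1 + 10^-0.65 + 10^-3.28)
   = 1 / (1 + 0.22387 + 0.00052481) = 1/1.2244 = 0.8167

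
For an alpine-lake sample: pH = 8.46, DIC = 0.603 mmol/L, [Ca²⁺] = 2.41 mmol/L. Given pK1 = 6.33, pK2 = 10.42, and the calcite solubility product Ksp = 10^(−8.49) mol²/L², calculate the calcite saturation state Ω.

α₂ = 1 / (1 + [H⁺]/K2 + [H⁺]²/(K1K2)) = 1 / (1 + 10^+1.96 + 10^-0.17)
   = 1 / (1 + 91.201 + 0.67608) = 1/92.877 = 0.01077
[CO3²⁻] = α₂ × DIC = 0.01077 × 0.603 = 0.006492 mmol/L = 6.492 μmol/L
Ksp = 10^(−8.49) = 3.236×10^-9
Ω = [Ca²⁺][CO3²⁻]/Ksp = (2.41×10^-3)(6.492×10^-6) / 3.236×10^-9 = 4.84

Ω = 4.84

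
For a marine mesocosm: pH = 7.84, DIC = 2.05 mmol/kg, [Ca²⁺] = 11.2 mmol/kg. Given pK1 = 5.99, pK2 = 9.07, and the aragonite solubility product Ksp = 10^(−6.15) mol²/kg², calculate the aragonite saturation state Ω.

Ω = 1.78

α₂ = 1 / (1 + [H⁺]/K2 + [H⁺]²/(K1K2)) = 1 / (1 + 10^+1.23 + 10^-0.62)
   = 1 / (1 + 16.982 + 0.23988) = 1/18.222 = 0.05488
[CO3²⁻] = α₂ × DIC = 0.05488 × 2.05 = 0.1125 mmol/kg
Ksp = 10^(−6.15) = 7.079×10^-7
Ω = [Ca²⁺][CO3²⁻]/Ksp = (11.2×10^-3)(1.125×10^-4) / 7.079×10^-7 = 1.78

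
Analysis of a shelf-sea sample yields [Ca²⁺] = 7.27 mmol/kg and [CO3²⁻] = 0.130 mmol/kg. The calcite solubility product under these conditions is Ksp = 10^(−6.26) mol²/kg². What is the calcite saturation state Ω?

Ω = 1.72

Ksp = 10^(−6.26) = 5.495×10^-7
Ω = [Ca²⁺][CO3²⁻]/Ksp = (7.27×10^-3)(0.130×10^-3) / 5.495×10^-7 = 1.72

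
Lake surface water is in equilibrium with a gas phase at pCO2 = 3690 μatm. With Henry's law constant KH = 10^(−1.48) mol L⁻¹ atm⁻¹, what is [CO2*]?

KH = 10^(−1.48) = 3.311×10^-2 mol L⁻¹ atm⁻¹
[CO2*] = KH · pCO2 = 3.311×10^-2 × 3690×10^-6 atm = 1.22×10^-4 mol/L

[CO2*] = 122 μmol/L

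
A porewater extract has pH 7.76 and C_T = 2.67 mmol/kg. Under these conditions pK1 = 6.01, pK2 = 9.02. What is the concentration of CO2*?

α₀ = 1 / (1 + K1/[H⁺] + K1K2/[H⁺]²) = 1 / (1 + 10^+1.75 + 10^+0.49)
   = 1 / (1 + 56.234 + 3.0903) = 1/60.324 = 0.01658
[CO2*] = α₀ × DIC = 0.01658 × 2.67 = 0.0443 mmol/kg

[CO2*] = 0.0443 mmol/kg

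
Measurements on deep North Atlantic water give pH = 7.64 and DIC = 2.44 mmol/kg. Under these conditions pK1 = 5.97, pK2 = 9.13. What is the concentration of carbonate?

[CO3²⁻] = 0.0749 mmol/kg

α₂ = 1 / (1 + [H⁺]/K2 + [H⁺]²/(K1K2)) = 1 / (1 + 10^+1.49 + 10^-0.18)
   = 1 / (1 + 30.903 + 0.66069) = 1/32.564 = 0.03071
[CO3²⁻] = α₂ × DIC = 0.03071 × 2.44 = 0.0749 mmol/kg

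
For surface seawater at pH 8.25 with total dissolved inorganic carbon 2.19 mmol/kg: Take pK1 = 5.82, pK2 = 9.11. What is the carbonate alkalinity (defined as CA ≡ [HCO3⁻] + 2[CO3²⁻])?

CA = 2.45 mmol/kg

CA = [HCO3⁻] + 2[CO3²⁻] = (α₁ + 2α₂)·DIC
At pH 8.25: [H⁺]/K1 = 10^-2.43 = 0.0037154, K2/[H⁺] = 10^-0.86 = 0.13804
α₁ = 1/(1 + 0.0037154 + 0.13804) = 1/1.1418 = 0.8758; α₂ = α₁·K2/[H⁺] = 0.1209
α₁ + 2α₂ = 1.1176
CA = 1.1176 × 2.19 = 2.45 mmol/kg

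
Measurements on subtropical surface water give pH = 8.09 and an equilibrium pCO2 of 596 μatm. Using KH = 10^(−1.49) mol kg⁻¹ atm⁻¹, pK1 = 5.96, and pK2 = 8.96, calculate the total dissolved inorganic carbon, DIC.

[CO2*] = KH · pCO2 = 10^(−1.49) × 596×10^-6 = 1.929×10^-5 mol/kg
α₀ = 1/(1 + K1/[H⁺] + K1K2/[H⁺]²) = 1/(1 + 10^+2.13 + 10^+1.26) = 0.006490
DIC = [CO2*]/α₀ = 1.929×10^-5 / 0.006490 = 2.97 mmol/kg

DIC = 2.97 mmol/kg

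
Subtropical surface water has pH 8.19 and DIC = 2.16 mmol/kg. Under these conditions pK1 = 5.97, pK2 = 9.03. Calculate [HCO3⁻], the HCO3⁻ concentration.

α₁ = 1 / (1 + [H⁺]/K1 + K2/[H⁺]) = 1 / (1 + 10^-2.22 + 10^-0.84)
   = 1 / (1 + 0.0060256 + 0.14454) = 1/1.1506 = 0.8691
[HCO3⁻] = α₁ × DIC = 0.8691 × 2.16 = 1.88 mmol/kg

[HCO3⁻] = 1.88 mmol/kg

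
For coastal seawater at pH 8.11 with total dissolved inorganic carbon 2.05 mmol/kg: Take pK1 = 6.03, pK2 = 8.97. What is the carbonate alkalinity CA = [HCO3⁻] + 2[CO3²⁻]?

CA = [HCO3⁻] + 2[CO3²⁻] = (α₁ + 2α₂)·DIC
At pH 8.11: [H⁺]/K1 = 10^-2.08 = 0.0083176, K2/[H⁺] = 10^-0.86 = 0.13804
α₁ = 1/(1 + 0.0083176 + 0.13804) = 1/1.1464 = 0.8723; α₂ = α₁·K2/[H⁺] = 0.1204
α₁ + 2α₂ = 1.1132
CA = 1.1132 × 2.05 = 2.28 mmol/kg

CA = 2.28 mmol/kg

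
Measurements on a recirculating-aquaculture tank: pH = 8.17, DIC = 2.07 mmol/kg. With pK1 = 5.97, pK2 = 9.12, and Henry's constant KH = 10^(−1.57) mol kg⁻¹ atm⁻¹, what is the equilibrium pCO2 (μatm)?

α₀ = 1 / (1 + K1/[H⁺] + K1K2/[H⁺]²) = 1 / (1 + 10^+2.20 + 10^+1.25)
   = 1 / (1 + 158.49 + 17.783) = 1/177.27 = 0.005641
[CO2*] = α₀ × DIC = 0.005641 × 2.07 = 0.01168 mmol/kg = 11.68 μmol/kg
pCO2 = [CO2*]/KH = 1.168×10^-5 / 2.692×10^-2 = 434 μatm

pCO2 = 434 μatm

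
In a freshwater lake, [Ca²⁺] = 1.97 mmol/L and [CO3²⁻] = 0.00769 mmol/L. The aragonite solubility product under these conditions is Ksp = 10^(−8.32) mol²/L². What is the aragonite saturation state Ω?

Ksp = 10^(−8.32) = 4.786×10^-9
Ω = [Ca²⁺][CO3²⁻]/Ksp = (1.97×10^-3)(0.00769×10^-3) / 4.786×10^-9 = 3.17

Ω = 3.17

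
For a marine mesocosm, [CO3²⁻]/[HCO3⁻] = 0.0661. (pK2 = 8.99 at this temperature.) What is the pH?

pH = 7.81

From K2 = [H⁺][CO3²⁻]/[HCO3⁻]:  pH = pK2 + log₁₀([CO3²⁻]/[HCO3⁻])
log₁₀(0.0661) = -1.180
pH = 8.99 + (-1.180) = 7.81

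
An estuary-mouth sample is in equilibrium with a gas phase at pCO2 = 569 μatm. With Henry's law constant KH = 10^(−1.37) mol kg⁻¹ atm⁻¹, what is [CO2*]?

[CO2*] = 24.3 μmol/kg

KH = 10^(−1.37) = 4.266×10^-2 mol kg⁻¹ atm⁻¹
[CO2*] = KH · pCO2 = 4.266×10^-2 × 569×10^-6 atm = 2.43×10^-5 mol/kg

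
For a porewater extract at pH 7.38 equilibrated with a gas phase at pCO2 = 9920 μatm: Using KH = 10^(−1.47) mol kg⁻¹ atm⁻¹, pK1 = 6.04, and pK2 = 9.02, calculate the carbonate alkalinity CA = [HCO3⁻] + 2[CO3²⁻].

CA = 7.69 mmol/kg

[CO2*] = KH · pCO2 = 10^(−1.47) × 9920×10^-6 = 3.361×10^-4 mol/kg
α₀ = 1/(1 + K1/[H⁺] + K1K2/[H⁺]²) = 1/(1 + 10^+1.34 + 10^-0.30) = 0.04277
DIC = [CO2*]/α₀ = 3.361×10^-4 / 0.04277 = 7.858 mmol/kg
CA = (α₁ + 2α₂)·DIC = (0.9358 + 2×0.02144) × 7.858 = 7.69 mmol/kg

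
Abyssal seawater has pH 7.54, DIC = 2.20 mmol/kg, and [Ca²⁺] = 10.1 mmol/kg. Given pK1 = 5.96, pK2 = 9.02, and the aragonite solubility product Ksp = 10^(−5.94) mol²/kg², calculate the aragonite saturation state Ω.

Ω = 0.605

α₂ = 1 / (1 + [H⁺]/K2 + [H⁺]²/(K1K2)) = 1 / (1 + 10^+1.48 + 10^-0.10)
   = 1 / (1 + 30.200 + 0.79433) = 1/31.994 = 0.03126
[CO3²⁻] = α₂ × DIC = 0.03126 × 2.20 = 0.06876 mmol/kg
Ksp = 10^(−5.94) = 1.148×10^-6
Ω = [Ca²⁺][CO3²⁻]/Ksp = (10.1×10^-3)(6.876×10^-5) / 1.148×10^-6 = 0.605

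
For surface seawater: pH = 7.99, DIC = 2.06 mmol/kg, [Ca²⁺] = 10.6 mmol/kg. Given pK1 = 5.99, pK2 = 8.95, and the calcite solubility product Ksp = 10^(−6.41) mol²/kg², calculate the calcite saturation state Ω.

α₂ = 1 / (1 + [H⁺]/K2 + [H⁺]²/(K1K2)) = 1 / (1 + 10^+0.96 + 10^-1.04)
   = 1 / (1 + 9.1201 + 0.091201) = 1/10.211 = 0.09793
[CO3²⁻] = α₂ × DIC = 0.09793 × 2.06 = 0.2017 mmol/kg
Ksp = 10^(−6.41) = 3.890×10^-7
Ω = [Ca²⁺][CO3²⁻]/Ksp = (10.6×10^-3)(2.017×10^-4) / 3.890×10^-7 = 5.50

Ω = 5.50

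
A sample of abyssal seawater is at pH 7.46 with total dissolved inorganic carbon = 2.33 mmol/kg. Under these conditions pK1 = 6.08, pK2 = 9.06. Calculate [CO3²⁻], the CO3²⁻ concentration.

α₂ = 1 / (1 + [H⁺]/K2 + [H⁺]²/(K1K2)) = 1 / (1 + 10^+1.60 + 10^+0.22)
   = 1 / (1 + 39.811 + 1.6596) = 1/42.470 = 0.02355
[CO3²⁻] = α₂ × DIC = 0.02355 × 2.33 = 0.0549 mmol/kg

[CO3²⁻] = 0.0549 mmol/kg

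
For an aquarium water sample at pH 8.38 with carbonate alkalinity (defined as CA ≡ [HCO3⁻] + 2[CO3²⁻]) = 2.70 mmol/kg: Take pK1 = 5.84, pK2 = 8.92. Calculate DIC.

CA = [HCO3⁻] + 2[CO3²⁻] = (α₁ + 2α₂)·DIC
At pH 8.38: [H⁺]/K1 = 10^-2.54 = 0.0028840, K2/[H⁺] = 10^-0.54 = 0.28840
α₁ = 1/(1 + 0.0028840 + 0.28840) = 1/1.2913 = 0.7744; α₂ = α₁·K2/[H⁺] = 0.2233
α₁ + 2α₂ = 1.2211
DIC = CA / (α₁ + 2α₂) = 2.70 / 1.2211 = 2.21 mmol/kg

DIC = 2.21 mmol/kg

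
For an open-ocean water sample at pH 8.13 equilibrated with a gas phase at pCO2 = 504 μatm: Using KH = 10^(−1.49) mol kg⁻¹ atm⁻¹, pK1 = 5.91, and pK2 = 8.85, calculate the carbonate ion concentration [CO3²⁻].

[CO2*] = KH · pCO2 = 10^(−1.49) × 504×10^-6 = 1.631×10^-5 mol/kg
α₀ = 1/(1 + K1/[H⁺] + K1K2/[H⁺]²) = 1/(1 + 10^+2.22 + 10^+1.50) = 0.005036
DIC = [CO2*]/α₀ = 1.631×10^-5 / 0.005036 = 3.239 mmol/kg
[CO3²⁻] = α₂·DIC; α₂ = 0.1592, so [CO3²⁻] = 0.1592 × 3.239 = 0.516 mmol/kg

[CO3²⁻] = 0.516 mmol/kg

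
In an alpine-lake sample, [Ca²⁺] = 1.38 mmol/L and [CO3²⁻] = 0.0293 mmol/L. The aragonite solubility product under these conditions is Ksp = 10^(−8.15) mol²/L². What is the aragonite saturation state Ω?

Ω = 5.71

Ksp = 10^(−8.15) = 7.079×10^-9
Ω = [Ca²⁺][CO3²⁻]/Ksp = (1.38×10^-3)(0.0293×10^-3) / 7.079×10^-9 = 5.71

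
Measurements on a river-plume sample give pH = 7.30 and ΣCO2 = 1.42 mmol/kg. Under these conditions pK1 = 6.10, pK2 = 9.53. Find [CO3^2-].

α₂ = 1 / (1 + [H⁺]/K2 + [H⁺]²/(K1K2)) = 1 / (1 + 10^+2.23 + 10^+1.03)
   = 1 / (1 + 169.82 + 10.715) = 1/181.54 = 0.005508
[CO3²⁻] = α₂ × DIC = 0.005508 × 1.42 = 0.00782 mmol/kg = 7.82 μmol/kg

[CO3²⁻] = 7.82 μmol/kg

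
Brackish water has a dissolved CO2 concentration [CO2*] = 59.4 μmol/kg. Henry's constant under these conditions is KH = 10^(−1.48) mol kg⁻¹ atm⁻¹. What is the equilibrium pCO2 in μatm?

pCO2 = 1790 μatm

KH = 10^(−1.48) = 3.311×10^-2 mol kg⁻¹ atm⁻¹
pCO2 = [CO2*]/KH = 59.4×10^-6 / 3.311×10^-2 = 1.79×10^-3 atm = 1790 μatm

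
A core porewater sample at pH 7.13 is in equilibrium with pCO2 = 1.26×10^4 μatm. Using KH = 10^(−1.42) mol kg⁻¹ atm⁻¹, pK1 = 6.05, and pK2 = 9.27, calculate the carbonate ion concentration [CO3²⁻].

[CO2*] = KH · pCO2 = 10^(−1.42) × 1.26×10^4×10^-6 = 4.790×10^-4 mol/kg
α₀ = 1/(1 + K1/[H⁺] + K1K2/[H⁺]²) = 1/(1 + 10^+1.08 + 10^-1.06) = 0.07628
DIC = [CO2*]/α₀ = 4.790×10^-4 / 0.07628 = 6.280 mmol/kg
[CO3²⁻] = α₂·DIC; α₂ = 0.006644, so [CO3²⁻] = 0.006644 × 6.280 = 0.0417 mmol/kg

[CO3²⁻] = 0.0417 mmol/kg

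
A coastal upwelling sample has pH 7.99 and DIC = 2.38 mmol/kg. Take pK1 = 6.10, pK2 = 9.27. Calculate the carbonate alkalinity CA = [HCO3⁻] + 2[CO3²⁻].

CA = [HCO3⁻] + 2[CO3²⁻] = (α₁ + 2α₂)·DIC
At pH 7.99: [H⁺]/K1 = 10^-1.89 = 0.012882, K2/[H⁺] = 10^-1.28 = 0.052481
α₁ = 1/(1 + 0.012882 + 0.052481) = 1/1.0654 = 0.9386; α₂ = α₁·K2/[H⁺] = 0.04926
α₁ + 2α₂ = 1.0372
CA = 1.0372 × 2.38 = 2.47 mmol/kg

CA = 2.47 mmol/kg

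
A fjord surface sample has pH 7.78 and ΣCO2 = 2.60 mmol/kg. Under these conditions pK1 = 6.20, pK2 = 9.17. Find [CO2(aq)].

[CO2*] = 0.0641 mmol/kg

α₀ = 1 / (1 + K1/[H⁺] + K1K2/[H⁺]²) = 1 / (1 + 10^+1.58 + 10^+0.19)
   = 1 / (1 + 38.019 + 1.5488) = 1/40.568 = 0.02465
[CO2*] = α₀ × DIC = 0.02465 × 2.60 = 0.0641 mmol/kg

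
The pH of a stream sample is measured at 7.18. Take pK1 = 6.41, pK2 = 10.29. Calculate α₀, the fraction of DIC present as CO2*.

α₀ = 0.145

α₀ = 1 / (1 + K1/[H⁺] + K1K2/[H⁺]²) = 1 / (1 + 10^+0.77 + 10^-2.34)
   = 1 / (1 + 5.8884 + 0.0045709) = 1/6.8930 = 0.1451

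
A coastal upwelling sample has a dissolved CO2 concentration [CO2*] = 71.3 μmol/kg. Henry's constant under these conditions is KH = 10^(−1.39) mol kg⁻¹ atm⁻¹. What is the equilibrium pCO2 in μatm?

pCO2 = 1750 μatm

KH = 10^(−1.39) = 4.074×10^-2 mol kg⁻¹ atm⁻¹
pCO2 = [CO2*]/KH = 71.3×10^-6 / 4.074×10^-2 = 1.75×10^-3 atm = 1750 μatm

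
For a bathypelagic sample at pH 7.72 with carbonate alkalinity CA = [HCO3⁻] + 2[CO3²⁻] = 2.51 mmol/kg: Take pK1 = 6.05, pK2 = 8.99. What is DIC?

DIC = 2.44 mmol/kg

CA = [HCO3⁻] + 2[CO3²⁻] = (α₁ + 2α₂)·DIC
At pH 7.72: [H⁺]/K1 = 10^-1.67 = 0.021380, K2/[H⁺] = 10^-1.27 = 0.053703
α₁ = 1/(1 + 0.021380 + 0.053703) = 1/1.0751 = 0.9302; α₂ = α₁·K2/[H⁺] = 0.04995
α₁ + 2α₂ = 1.0301
DIC = CA / (α₁ + 2α₂) = 2.51 / 1.0301 = 2.44 mmol/kg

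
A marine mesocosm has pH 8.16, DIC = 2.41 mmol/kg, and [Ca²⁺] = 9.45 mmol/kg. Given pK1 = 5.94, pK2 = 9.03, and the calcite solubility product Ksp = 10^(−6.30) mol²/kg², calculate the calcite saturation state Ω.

α₂ = 1 / (1 + [H⁺]/K2 + [H⁺]²/(K1K2)) = 1 / (1 + 10^+0.87 + 10^-1.35)
   = 1 / (1 + 7.4131 + 0.044668) = 1/8.4578 = 0.1182
[CO3²⁻] = α₂ × DIC = 0.1182 × 2.41 = 0.2849 mmol/kg
Ksp = 10^(−6.30) = 5.012×10^-7
Ω = [Ca²⁺][CO3²⁻]/Ksp = (9.45×10^-3)(2.849×10^-4) / 5.012×10^-7 = 5.37

Ω = 5.37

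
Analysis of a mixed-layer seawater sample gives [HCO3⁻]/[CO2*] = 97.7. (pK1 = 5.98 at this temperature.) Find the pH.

pH = 7.97

From K1 = [H⁺][HCO3⁻]/[CO2*]:  pH = pK1 + log₁₀([HCO3⁻]/[CO2*])
log₁₀(97.7) = +1.990
pH = 5.98 + (+1.990) = 7.97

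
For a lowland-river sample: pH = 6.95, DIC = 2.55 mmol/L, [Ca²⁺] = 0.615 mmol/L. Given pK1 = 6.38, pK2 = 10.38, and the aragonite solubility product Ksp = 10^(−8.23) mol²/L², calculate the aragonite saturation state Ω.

Ω = 0.0779

α₂ = 1 / (1 + [H⁺]/K2 + [H⁺]²/(K1K2)) = 1 / (1 + 10^+3.43 + 10^+2.86)
   = 1 / (1 + 2691.5 + 724.44) = 1/3417.0 = 0.0002927
[CO3²⁻] = α₂ × DIC = 0.0002927 × 2.55 = 0.0007463 mmol/L = 0.7463 μmol/L
Ksp = 10^(−8.23) = 5.888×10^-9
Ω = [Ca²⁺][CO3²⁻]/Ksp = (0.615×10^-3)(7.463×10^-7) / 5.888×10^-9 = 0.0779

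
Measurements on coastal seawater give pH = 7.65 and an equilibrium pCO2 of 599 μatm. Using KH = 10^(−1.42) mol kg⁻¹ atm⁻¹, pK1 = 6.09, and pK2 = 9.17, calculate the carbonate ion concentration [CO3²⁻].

[CO3²⁻] = 0.0250 mmol/kg

[CO2*] = KH · pCO2 = 10^(−1.42) × 599×10^-6 = 2.277×10^-5 mol/kg
α₀ = 1/(1 + K1/[H⁺] + K1K2/[H⁺]²) = 1/(1 + 10^+1.56 + 10^+0.04) = 0.02604
DIC = [CO2*]/α₀ = 2.277×10^-5 / 0.02604 = 0.8746 mmol/kg
[CO3²⁻] = α₂·DIC; α₂ = 0.02855, so [CO3²⁻] = 0.02855 × 0.8746 = 0.0250 mmol/kg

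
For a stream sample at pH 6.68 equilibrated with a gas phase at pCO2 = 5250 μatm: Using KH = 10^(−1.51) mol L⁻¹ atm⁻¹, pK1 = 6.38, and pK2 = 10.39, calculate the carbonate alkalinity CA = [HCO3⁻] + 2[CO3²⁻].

[CO2*] = KH · pCO2 = 10^(−1.51) × 5250×10^-6 = 1.622×10^-4 mol/L
α₀ = 1/(1 + K1/[H⁺] + K1K2/[H⁺]²) = 1/(1 + 10^+0.30 + 10^-3.41) = 0.3338
DIC = [CO2*]/α₀ = 1.622×10^-4 / 0.3338 = 0.4860 mmol/L
CA = (α₁ + 2α₂)·DIC = (0.6661 + 2×0.0001299) × 0.4860 = 0.324 mmol/L

CA = 0.324 mmol/L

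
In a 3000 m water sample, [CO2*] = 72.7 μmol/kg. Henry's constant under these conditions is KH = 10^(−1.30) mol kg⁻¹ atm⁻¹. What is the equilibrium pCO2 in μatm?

pCO2 = 1450 μatm

KH = 10^(−1.30) = 5.012×10^-2 mol kg⁻¹ atm⁻¹
pCO2 = [CO2*]/KH = 72.7×10^-6 / 5.012×10^-2 = 1.45×10^-3 atm = 1450 μatm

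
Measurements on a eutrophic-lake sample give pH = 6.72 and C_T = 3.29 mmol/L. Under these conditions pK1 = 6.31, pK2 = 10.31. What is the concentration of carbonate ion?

[CO3²⁻] = 0.609 μmol/L

α₂ = 1 / (1 + [H⁺]/K2 + [H⁺]²/(K1K2)) = 1 / (1 + 10^+3.59 + 10^+3.18)
   = 1 / (1 + 3890.5 + 1513.6) = 1/5405.0 = 0.0001850
[CO3²⁻] = α₂ × DIC = 0.0001850 × 3.29 = 0.000609 mmol/L = 0.609 μmol/L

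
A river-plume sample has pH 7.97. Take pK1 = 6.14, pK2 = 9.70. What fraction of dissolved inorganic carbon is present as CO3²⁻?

α₂ = 0.0180

α₂ = 1 / (1 + [H⁺]/K2 + [H⁺]²/(K1K2)) = 1 / (1 + 10^+1.73 + 10^-0.10)
   = 1 / (1 + 53.703 + 0.79433) = 1/55.498 = 0.01802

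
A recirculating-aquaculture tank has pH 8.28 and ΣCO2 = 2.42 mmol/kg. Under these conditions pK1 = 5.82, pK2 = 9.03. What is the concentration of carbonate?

[CO3²⁻] = 0.364 mmol/kg

α₂ = 1 / (1 + [H⁺]/K2 + [H⁺]²/(K1K2)) = 1 / (1 + 10^+0.75 + 10^-1.71)
   = 1 / (1 + 5.6234 + 0.019498) = 1/6.6429 = 0.1505
[CO3²⁻] = α₂ × DIC = 0.1505 × 2.42 = 0.364 mmol/kg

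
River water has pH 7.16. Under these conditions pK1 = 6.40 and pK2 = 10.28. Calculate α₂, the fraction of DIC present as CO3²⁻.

α₂ = 0.000646

α₂ = 1 / (1 + [H⁺]/K2 + [H⁺]²/(K1K2)) = 1 / (1 + 10^+3.12 + 10^+2.36)
   = 1 / (1 + 1318.3 + 229.09) = 1/1548.3 = 0.0006459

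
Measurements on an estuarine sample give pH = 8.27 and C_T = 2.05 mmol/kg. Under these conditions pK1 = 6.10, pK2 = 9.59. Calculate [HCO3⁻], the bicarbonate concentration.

[HCO3⁻] = 1.94 mmol/kg

α₁ = 1 / (1 + [H⁺]/K1 + K2/[H⁺]) = 1 / (1 + 10^-2.17 + 10^-1.32)
   = 1 / (1 + 0.0067608 + 0.047863) = 1/1.0546 = 0.9482
[HCO3⁻] = α₁ × DIC = 0.9482 × 2.05 = 1.94 mmol/kg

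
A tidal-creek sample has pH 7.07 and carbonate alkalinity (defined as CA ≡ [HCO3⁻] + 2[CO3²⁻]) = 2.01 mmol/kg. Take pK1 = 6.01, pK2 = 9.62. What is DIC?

CA = [HCO3⁻] + 2[CO3²⁻] = (α₁ + 2α₂)·DIC
At pH 7.07: [H⁺]/K1 = 10^-1.06 = 0.087096, K2/[H⁺] = 10^-2.55 = 0.0028184
α₁ = 1/(1 + 0.087096 + 0.0028184) = 1/1.0899 = 0.9175; α₂ = α₁·K2/[H⁺] = 0.002586
α₁ + 2α₂ = 0.9227
DIC = CA / (α₁ + 2α₂) = 2.01 / 0.9227 = 2.18 mmol/kg

DIC = 2.18 mmol/kg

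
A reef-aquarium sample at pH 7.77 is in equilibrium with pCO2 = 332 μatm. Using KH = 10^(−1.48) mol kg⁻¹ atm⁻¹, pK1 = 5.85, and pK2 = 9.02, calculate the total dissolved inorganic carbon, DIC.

[CO2*] = KH · pCO2 = 10^(−1.48) × 332×10^-6 = 1.099×10^-5 mol/kg
α₀ = 1/(1 + K1/[H⁺] + K1K2/[H⁺]²) = 1/(1 + 10^+1.92 + 10^+0.67) = 0.01125
DIC = [CO2*]/α₀ = 1.099×10^-5 / 0.01125 = 0.977 mmol/kg

DIC = 0.977 mmol/kg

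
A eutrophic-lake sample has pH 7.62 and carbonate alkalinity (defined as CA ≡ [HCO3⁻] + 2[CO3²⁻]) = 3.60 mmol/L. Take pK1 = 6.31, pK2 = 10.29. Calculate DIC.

CA = [HCO3⁻] + 2[CO3²⁻] = (α₁ + 2α₂)·DIC
At pH 7.62: [H⁺]/K1 = 10^-1.31 = 0.048978, K2/[H⁺] = 10^-2.67 = 0.0021380
α₁ = 1/(1 + 0.048978 + 0.0021380) = 1/1.0511 = 0.9514; α₂ = α₁·K2/[H⁺] = 0.002034
α₁ + 2α₂ = 0.9554
DIC = CA / (α₁ + 2α₂) = 3.60 / 0.9554 = 3.77 mmol/L

DIC = 3.77 mmol/L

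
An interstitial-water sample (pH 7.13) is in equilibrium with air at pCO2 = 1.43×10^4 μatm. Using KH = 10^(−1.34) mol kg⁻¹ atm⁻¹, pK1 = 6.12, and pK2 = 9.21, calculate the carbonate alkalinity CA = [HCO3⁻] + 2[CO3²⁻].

[CO2*] = KH · pCO2 = 10^(−1.34) × 1.43×10^4×10^-6 = 6.536×10^-4 mol/kg
α₀ = 1/(1 + K1/[H⁺] + K1K2/[H⁺]²) = 1/(1 + 10^+1.01 + 10^-1.07) = 0.08835
DIC = [CO2*]/α₀ = 6.536×10^-4 / 0.08835 = 7.398 mmol/kg
CA = (α₁ + 2α₂)·DIC = (0.9041 + 2×0.007520) × 7.398 = 6.80 mmol/kg

CA = 6.80 mmol/kg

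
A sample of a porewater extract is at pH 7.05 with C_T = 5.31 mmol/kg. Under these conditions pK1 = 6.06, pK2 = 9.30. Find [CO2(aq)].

[CO2*] = 0.490 mmol/kg

α₀ = 1 / (1 + K1/[H⁺] + K1K2/[H⁺]²) = 1 / (1 + 10^+0.99 + 10^-1.26)
   = 1 / (1 + 9.7724 + 0.054954) = 1/10.827 = 0.09236
[CO2*] = α₀ × DIC = 0.09236 × 5.31 = 0.490 mmol/kg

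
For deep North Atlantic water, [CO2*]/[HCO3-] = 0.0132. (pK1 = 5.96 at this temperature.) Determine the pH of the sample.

From K1 = [H⁺][HCO3-]/[CO2*]:  pH = pK1 − log₁₀([CO2*]/[HCO3-])
log₁₀(0.0132) = -1.879
pH = 5.96 − (-1.879) = 7.84

pH = 7.84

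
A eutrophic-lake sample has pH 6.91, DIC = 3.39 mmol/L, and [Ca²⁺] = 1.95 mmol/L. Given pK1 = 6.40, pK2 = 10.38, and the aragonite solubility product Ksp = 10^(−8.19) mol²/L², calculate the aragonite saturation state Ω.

α₂ = 1 / (1 + [H⁺]/K2 + [H⁺]²/(K1K2)) = 1 / (1 + 10^+3.47 + 10^+2.96)
   = 1 / (1 + 2951.2 + 912.01) = 1/3864.2 = 0.0002588
[CO3²⁻] = α₂ × DIC = 0.0002588 × 3.39 = 0.0008773 mmol/L = 0.8773 μmol/L
Ksp = 10^(−8.19) = 6.457×10^-9
Ω = [Ca²⁺][CO3²⁻]/Ksp = (1.95×10^-3)(8.773×10^-7) / 6.457×10^-9 = 0.265

Ω = 0.265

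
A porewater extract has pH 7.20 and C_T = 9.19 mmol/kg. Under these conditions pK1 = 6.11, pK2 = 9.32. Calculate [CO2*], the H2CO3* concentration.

α₀ = 1 / (1 + K1/[H⁺] + K1K2/[H⁺]²) = 1 / (1 + 10^+1.09 + 10^-1.03)
   = 1 / (1 + 12.303 + 0.093325) = 1/13.396 = 0.07465
[CO2*] = α₀ × DIC = 0.07465 × 9.19 = 0.686 mmol/kg

[CO2*] = 0.686 mmol/kg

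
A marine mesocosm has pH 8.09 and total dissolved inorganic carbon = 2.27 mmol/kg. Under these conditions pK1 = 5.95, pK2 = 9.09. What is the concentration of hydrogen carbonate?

α₁ = 1 / (1 + [H⁺]/K1 + K2/[H⁺]) = 1 / (1 + 10^-2.14 + 10^-1.00)
   = 1 / (1 + 0.0072444 + 0.10000) = 1/1.1072 = 0.9031
[HCO3⁻] = α₁ × DIC = 0.9031 × 2.27 = 2.05 mmol/kg

[HCO3⁻] = 2.05 mmol/kg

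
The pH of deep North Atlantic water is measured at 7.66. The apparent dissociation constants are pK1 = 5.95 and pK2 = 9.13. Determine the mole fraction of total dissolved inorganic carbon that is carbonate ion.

α₂ = 0.0322

α₂ = 1 / (1 + [H⁺]/K2 + [H⁺]²/(K1K2)) = 1 / (1 + 10^+1.47 + 10^-0.24)
   = 1 / (1 + 29.512 + 0.57544) = 1/31.088 = 0.03217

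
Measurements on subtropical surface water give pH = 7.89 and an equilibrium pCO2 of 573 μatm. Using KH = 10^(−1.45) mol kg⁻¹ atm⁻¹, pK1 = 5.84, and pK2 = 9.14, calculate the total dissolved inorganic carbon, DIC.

[CO2*] = KH · pCO2 = 10^(−1.45) × 573×10^-6 = 2.033×10^-5 mol/kg
α₀ = 1/(1 + K1/[H⁺] + K1K2/[H⁺]²) = 1/(1 + 10^+2.05 + 10^+0.80) = 0.008367
DIC = [CO2*]/α₀ = 2.033×10^-5 / 0.008367 = 2.43 mmol/kg

DIC = 2.43 mmol/kg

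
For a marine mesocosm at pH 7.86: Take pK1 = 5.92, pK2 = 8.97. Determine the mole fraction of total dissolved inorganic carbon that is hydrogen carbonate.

α₁ = 0.918

α₁ = 1 / (1 + [H⁺]/K1 + K2/[H⁺]) = 1 / (1 + 10^-1.94 + 10^-1.11)
   = 1 / (1 + 0.011482 + 0.077625) = 1/1.0891 = 0.9182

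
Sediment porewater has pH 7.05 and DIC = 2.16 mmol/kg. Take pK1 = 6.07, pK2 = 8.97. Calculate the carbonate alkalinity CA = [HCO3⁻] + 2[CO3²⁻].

CA = 1.98 mmol/kg

CA = [HCO3⁻] + 2[CO3²⁻] = (α₁ + 2α₂)·DIC
At pH 7.05: [H⁺]/K1 = 10^-0.98 = 0.10471, K2/[H⁺] = 10^-1.92 = 0.012023
α₁ = 1/(1 + 0.10471 + 0.012023) = 1/1.1167 = 0.8955; α₂ = α₁·K2/[H⁺] = 0.01077
α₁ + 2α₂ = 0.9170
CA = 0.9170 × 2.16 = 1.98 mmol/kg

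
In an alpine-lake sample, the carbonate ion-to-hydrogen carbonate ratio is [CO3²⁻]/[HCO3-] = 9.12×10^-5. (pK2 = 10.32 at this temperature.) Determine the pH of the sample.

From K2 = [H⁺][CO3²⁻]/[HCO3-]:  pH = pK2 + log₁₀([CO3²⁻]/[HCO3-])
log₁₀(9.12×10^-5) = -4.040
pH = 10.32 + (-4.040) = 6.28

pH = 6.28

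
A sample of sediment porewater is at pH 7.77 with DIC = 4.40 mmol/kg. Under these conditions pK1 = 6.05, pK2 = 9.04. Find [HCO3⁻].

α₁ = 1 / (1 + [H⁺]/K1 + K2/[H⁺]) = 1 / (1 + 10^-1.72 + 10^-1.27)
   = 1 / (1 + 0.019055 + 0.053703) = 1/1.0728 = 0.9322
[HCO3⁻] = α₁ × DIC = 0.9322 × 4.40 = 4.10 mmol/kg

[HCO3⁻] = 4.10 mmol/kg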